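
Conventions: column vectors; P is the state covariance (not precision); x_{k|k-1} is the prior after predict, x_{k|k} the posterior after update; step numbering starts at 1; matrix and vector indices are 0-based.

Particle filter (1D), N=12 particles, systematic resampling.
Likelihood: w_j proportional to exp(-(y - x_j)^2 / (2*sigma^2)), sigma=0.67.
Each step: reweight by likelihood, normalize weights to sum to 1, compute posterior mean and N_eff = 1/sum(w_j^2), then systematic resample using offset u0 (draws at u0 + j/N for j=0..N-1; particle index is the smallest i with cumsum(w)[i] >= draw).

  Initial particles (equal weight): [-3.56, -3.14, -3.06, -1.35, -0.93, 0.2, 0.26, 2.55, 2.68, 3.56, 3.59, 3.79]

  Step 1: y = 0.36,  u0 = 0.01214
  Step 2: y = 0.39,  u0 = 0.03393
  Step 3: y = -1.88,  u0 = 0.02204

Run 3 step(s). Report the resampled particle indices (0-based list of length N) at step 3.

resampled_idx = [0, 1, 2, 2, 3, 4, 5, 6, 7, 8, 9, 11]

step 1: w=[0.0000, 0.0000, 0.0000, 0.0178, 0.0724, 0.4493, 0.4571, 0.0022, 0.0012, 0.0000, 0.0000, 0.0000]  mean=0.1261  Neff=2.4017  idx=[3, 5, 5, 5, 5, 5, 5, 6, 6, 6, 6, 6]
step 2: w=[0.0032, 0.0897, 0.0897, 0.0897, 0.0897, 0.0897, 0.0897, 0.0917, 0.0917, 0.0917, 0.0917, 0.0917]  mean=0.2225  Neff=11.0683  idx=[1, 2, 3, 4, 5, 5, 6, 7, 8, 9, 10, 11]
step 3: w=[0.0928, 0.0928, 0.0928, 0.0928, 0.0928, 0.0928, 0.0928, 0.0700, 0.0700, 0.0700, 0.0700, 0.0700]  mean=0.2210  Neff=11.7853  idx=[0, 1, 2, 2, 3, 4, 5, 6, 7, 8, 9, 11]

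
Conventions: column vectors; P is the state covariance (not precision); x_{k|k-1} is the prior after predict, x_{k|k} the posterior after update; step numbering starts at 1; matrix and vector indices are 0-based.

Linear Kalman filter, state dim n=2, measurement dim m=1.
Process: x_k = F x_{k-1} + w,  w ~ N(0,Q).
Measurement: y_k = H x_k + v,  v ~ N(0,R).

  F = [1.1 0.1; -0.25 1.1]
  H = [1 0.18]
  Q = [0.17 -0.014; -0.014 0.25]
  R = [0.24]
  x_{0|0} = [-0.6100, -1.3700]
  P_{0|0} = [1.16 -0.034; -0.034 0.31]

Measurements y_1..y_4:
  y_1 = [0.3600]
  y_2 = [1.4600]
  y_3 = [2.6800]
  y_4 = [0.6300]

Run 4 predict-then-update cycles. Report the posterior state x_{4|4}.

x_post = [1.6506, -3.0245]

step 1: x^-=[-0.8080, -1.3545]  P^-=[1.5692 -0.3392; -0.3392 0.7163]  S=[1.7103]  K=[0.8818; -0.1229]  nu=[1.4118]  x^+=[0.4369, -1.5281]  P^+=[0.2393 -0.1538; -0.1538 0.6905]
step 2: x^-=[0.3278, -1.7901]  P^-=[0.4326 -0.1861; -0.1861 1.1850]  S=[0.6440]  K=[0.6198; 0.0422]  nu=[1.4544]  x^+=[1.2292, -1.7287]  P^+=[0.1853 -0.2030; -0.2030 1.1838]
step 3: x^-=[1.1792, -2.2088]  P^-=[0.3614 -0.1752; -0.1752 1.8056]  S=[0.5968]  K=[0.5527; 0.2510]  nu=[1.8984]  x^+=[2.2284, -1.7324]  P^+=[0.1791 -0.2580; -0.2580 1.7681]
step 4: x^-=[2.2780, -2.4627]  P^-=[0.3476 -0.1745; -0.1745 2.5424]  S=[0.6072]  K=[0.5208; 0.4663]  nu=[-1.2047]  x^+=[1.6506, -3.0245]  P^+=[0.1829 -0.3220; -0.3220 2.4104]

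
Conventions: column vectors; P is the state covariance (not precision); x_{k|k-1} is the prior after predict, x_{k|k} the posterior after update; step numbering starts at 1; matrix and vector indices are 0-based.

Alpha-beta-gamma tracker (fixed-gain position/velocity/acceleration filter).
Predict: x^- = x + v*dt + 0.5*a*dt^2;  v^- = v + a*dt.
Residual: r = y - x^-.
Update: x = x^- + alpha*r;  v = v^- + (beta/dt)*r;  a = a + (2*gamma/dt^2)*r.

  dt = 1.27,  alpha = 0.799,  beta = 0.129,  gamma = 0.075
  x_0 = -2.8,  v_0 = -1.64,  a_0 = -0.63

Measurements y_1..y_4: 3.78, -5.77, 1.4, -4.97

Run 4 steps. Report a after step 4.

a_post = 0.1605

step 1: x_pred=-5.3909  r=9.1709  x^+=1.9367  v^+=-1.5086  a^+=0.2229
step 2: x_pred=0.2005  r=-5.9705  x^+=-4.5699  v^+=-1.8320  a^+=-0.3324
step 3: x_pred=-7.1645  r=8.5645  x^+=-0.3215  v^+=-1.3841  a^+=0.4641
step 4: x_pred=-1.7050  r=-3.2650  x^+=-4.3137  v^+=-1.1263  a^+=0.1605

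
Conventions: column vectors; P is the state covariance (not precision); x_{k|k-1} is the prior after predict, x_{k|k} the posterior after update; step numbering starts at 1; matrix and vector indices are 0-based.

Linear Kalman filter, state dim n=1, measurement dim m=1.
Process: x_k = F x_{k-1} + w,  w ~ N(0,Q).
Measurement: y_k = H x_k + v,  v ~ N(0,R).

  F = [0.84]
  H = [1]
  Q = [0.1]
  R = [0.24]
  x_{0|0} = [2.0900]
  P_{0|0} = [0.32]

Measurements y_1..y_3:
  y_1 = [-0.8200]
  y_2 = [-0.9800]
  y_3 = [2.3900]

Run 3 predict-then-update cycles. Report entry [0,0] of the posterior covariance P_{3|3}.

step 1: x^-=[1.7556]  P^-=[0.3258]  S=[0.5658]  K=[0.5758]  nu=[-2.5756]  x^+=[0.2725]  P^+=[0.1382]
step 2: x^-=[0.2289]  P^-=[0.1975]  S=[0.4375]  K=[0.4514]  nu=[-1.2089]  x^+=[-0.3168]  P^+=[0.1083]
step 3: x^-=[-0.2661]  P^-=[0.1764]  S=[0.4164]  K=[0.4237]  nu=[2.6561]  x^+=[0.8593]  P^+=[0.1017]

P_post[0,0] = 0.1017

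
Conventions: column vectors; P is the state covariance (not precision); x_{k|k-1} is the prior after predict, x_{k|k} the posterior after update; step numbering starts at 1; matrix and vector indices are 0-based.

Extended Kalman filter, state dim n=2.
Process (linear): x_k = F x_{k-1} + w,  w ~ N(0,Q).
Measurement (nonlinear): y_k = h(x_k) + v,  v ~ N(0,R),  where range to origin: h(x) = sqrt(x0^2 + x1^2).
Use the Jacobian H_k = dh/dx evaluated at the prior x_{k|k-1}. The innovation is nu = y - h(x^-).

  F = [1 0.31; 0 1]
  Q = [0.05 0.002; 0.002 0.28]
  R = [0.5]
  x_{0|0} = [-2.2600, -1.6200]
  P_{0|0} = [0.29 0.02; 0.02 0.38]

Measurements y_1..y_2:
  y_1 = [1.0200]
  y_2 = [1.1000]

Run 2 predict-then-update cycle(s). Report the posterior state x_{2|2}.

step 1: x^-=[-2.7622, -1.6200]  P^-=[0.3889 0.1398; 0.1398 0.6600]  H_jac=[-0.8626 -0.5059]  S=[1.0803]  K=[-0.3760; -0.4207]  nu=[-2.1822]  x^+=[-1.9417, -0.7019]  P^+=[0.2362 -0.0311; -0.0311 0.4688]
step 2: x^-=[-2.1593, -0.7019]  P^-=[0.3120 0.1162; 0.1162 0.7488]  H_jac=[-0.9510 -0.3092]  S=[0.9221]  K=[-0.3607; -0.3710]  nu=[-1.1705]  x^+=[-1.7370, -0.2677]  P^+=[0.1920 -0.0071; -0.0071 0.6219]

x_post = [-1.7370, -0.2677]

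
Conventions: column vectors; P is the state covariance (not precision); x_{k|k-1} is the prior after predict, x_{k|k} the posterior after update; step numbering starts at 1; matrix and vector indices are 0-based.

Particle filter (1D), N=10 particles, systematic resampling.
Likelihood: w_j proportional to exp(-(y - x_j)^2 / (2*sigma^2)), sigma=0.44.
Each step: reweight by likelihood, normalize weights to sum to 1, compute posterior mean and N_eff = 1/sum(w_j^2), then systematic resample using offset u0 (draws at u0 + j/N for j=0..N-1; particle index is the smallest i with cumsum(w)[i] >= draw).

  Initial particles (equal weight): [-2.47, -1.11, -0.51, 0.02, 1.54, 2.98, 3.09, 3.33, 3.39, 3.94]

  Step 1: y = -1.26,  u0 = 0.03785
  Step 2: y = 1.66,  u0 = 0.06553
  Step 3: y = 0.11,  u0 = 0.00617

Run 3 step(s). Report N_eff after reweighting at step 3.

step 1: w=[0.0188, 0.7767, 0.1926, 0.0120, 0.0000, 0.0000, 0.0000, 0.0000, 0.0000, 0.0000]  mean=-1.0065  Neff=1.5604  idx=[1, 1, 1, 1, 1, 1, 1, 1, 2, 2]
step 2: w=[0.0002, 0.0002, 0.0002, 0.0002, 0.0002, 0.0002, 0.0002, 0.0002, 0.4991, 0.4991]  mean=-0.5111  Neff=2.0076  idx=[8, 8, 8, 8, 8, 9, 9, 9, 9, 9]
step 3: w=[0.1000, 0.1000, 0.1000, 0.1000, 0.1000, 0.1000, 0.1000, 0.1000, 0.1000, 0.1000]  mean=-0.5100  Neff=10.0000  idx=[0, 1, 2, 3, 4, 5, 6, 7, 8, 9]

N_eff = 10.0000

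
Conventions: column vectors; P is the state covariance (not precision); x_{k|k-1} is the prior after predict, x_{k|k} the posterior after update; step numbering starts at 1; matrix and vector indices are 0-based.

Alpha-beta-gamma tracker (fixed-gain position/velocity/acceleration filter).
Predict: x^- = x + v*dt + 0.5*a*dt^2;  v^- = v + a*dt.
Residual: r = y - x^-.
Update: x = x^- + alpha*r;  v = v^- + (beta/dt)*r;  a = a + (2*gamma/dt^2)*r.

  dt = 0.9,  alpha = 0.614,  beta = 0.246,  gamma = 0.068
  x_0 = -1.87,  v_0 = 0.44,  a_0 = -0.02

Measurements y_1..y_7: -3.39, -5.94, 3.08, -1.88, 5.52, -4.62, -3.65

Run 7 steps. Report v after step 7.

step 1: x_pred=-1.4821  r=-1.9079  x^+=-2.6536  v^+=-0.0995  a^+=-0.3403
step 2: x_pred=-2.8809  r=-3.0591  x^+=-4.7592  v^+=-1.2419  a^+=-0.8540
step 3: x_pred=-6.2228  r=9.3028  x^+=-0.5109  v^+=0.5323  a^+=0.7080
step 4: x_pred=0.2549  r=-2.1349  x^+=-1.0559  v^+=0.5859  a^+=0.3495
step 5: x_pred=-0.3870  r=5.9070  x^+=3.2399  v^+=2.5151  a^+=1.3413
step 6: x_pred=6.0467  r=-10.6667  x^+=-0.5027  v^+=0.8067  a^+=-0.4496
step 7: x_pred=0.0413  r=-3.6913  x^+=-2.2252  v^+=-0.6069  a^+=-1.0694

v_post = -0.6069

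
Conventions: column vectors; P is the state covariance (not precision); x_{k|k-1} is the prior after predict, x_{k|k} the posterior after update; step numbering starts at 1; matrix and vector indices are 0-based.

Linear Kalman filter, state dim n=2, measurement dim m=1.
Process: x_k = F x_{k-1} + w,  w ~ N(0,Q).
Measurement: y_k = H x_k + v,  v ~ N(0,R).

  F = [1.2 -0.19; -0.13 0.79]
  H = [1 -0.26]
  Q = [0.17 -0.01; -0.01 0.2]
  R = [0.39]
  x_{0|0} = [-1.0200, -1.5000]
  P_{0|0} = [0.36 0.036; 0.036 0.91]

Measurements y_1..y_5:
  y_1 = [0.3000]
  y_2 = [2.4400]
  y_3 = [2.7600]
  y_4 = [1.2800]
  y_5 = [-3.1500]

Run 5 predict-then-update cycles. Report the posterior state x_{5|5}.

step 1: x^-=[-0.9390, -1.0524]  P^-=[0.7048 -0.1677; -0.1677 0.7666]  S=[1.2339]  K=[0.6066; -0.2975]  nu=[0.9654]  x^+=[-0.3534, -1.3396]  P^+=[0.2508 0.0549; 0.0549 0.6574]
step 2: x^-=[-0.1696, -1.0123]  P^-=[0.5299 -0.0944; -0.0944 0.6033]  S=[1.0098]  K=[0.5491; -0.2488]  nu=[2.3464]  x^+=[1.1188, -1.5961]  P^+=[0.2255 0.0436; 0.0436 0.5407]
step 3: x^-=[1.6458, -1.4064]  P^-=[0.4943 -0.0840; -0.0840 0.5323]  S=[0.9640]  K=[0.5354; -0.2307]  nu=[0.7485]  x^+=[2.0466, -1.5791]  P^+=[0.2180 0.0351; 0.0351 0.4810]
step 4: x^-=[2.7559, -1.5135]  P^-=[0.4852 -0.0821; -0.0821 0.4967]  S=[0.9515]  K=[0.5324; -0.2220]  nu=[-1.8695]  x^+=[1.7607, -1.0985]  P^+=[0.2155 0.0304; 0.0304 0.4498]
step 5: x^-=[2.3215, -1.0967]  P^-=[0.4827 -0.0816; -0.0816 0.4781]  S=[0.9475]  K=[0.5319; -0.2173]  nu=[-5.7567]  x^+=[-0.7404, 0.1543]  P^+=[0.2147 0.0279; 0.0279 0.4334]

x_post = [-0.7404, 0.1543]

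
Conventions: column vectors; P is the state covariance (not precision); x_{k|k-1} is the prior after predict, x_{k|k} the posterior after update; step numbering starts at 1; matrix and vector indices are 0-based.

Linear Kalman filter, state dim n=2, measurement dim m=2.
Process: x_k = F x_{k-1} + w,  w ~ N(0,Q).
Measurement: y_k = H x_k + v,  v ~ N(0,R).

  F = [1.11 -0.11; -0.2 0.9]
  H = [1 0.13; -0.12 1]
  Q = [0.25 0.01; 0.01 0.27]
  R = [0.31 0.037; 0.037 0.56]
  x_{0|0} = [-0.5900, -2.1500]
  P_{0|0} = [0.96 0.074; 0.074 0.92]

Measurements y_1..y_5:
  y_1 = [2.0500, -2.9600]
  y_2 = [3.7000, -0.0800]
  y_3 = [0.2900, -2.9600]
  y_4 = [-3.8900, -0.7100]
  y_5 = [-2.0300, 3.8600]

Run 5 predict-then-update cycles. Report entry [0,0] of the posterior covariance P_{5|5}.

step 1: x^-=[-0.4184, -1.8170]  P^-=[1.4259 -0.2186; -0.2186 1.0270]  S=[1.6964 -0.2158; -0.2158 1.6600]  K=[0.8073 -0.1298; 0.0310 0.6385]  nu=[2.7046, -1.1932]  x^+=[1.9199, -2.4949]  P^+=[0.2472 -0.0132; -0.0132 0.3571]
step 2: x^-=[2.4055, -2.6294]  P^-=[0.5621 -0.0937; -0.0937 0.5739]  S=[0.8574 -0.0481; -0.0481 1.1645]  K=[0.6351 -0.1122; 0.0059 0.5027]  nu=[1.6363, 2.8380]  x^+=[3.1263, -1.1929]  P^+=[0.1948 -0.0159; -0.0159 0.2798]
step 3: x^-=[3.6014, -1.6988]  P^-=[0.4973 -0.0772; -0.0772 0.5102]  S=[0.7958 -0.0324; -0.0324 1.0959]  K=[0.6079 -0.1070; 0.0056 0.4742]  nu=[-3.0906, -0.8290]  x^+=[1.8114, -2.1092]  P^+=[0.1864 -0.0150; -0.0150 0.2639]
step 4: x^-=[2.2426, -2.2606]  P^-=[0.4866 -0.0729; -0.0729 0.4967]  S=[0.7860 -0.0286; -0.0286 1.0812]  K=[0.6032 -0.1055; 0.0064 0.4676]  nu=[-5.8387, 1.8197]  x^+=[-1.4710, -1.4471]  P^+=[0.1850 -0.0146; -0.0146 0.2604]
step 5: x^-=[-1.4736, -1.0082]  P^-=[0.4846 -0.0717; -0.0717 0.4935]  S=[0.7843 -0.0276; -0.0276 1.0777]  K=[0.6023 -0.1051; 0.0068 0.4661]  nu=[-0.4253, 4.6914]  x^+=[-2.2227, 1.1756]  P^+=[0.1847 -0.0144; -0.0144 0.2595]

P_post[0,0] = 0.1847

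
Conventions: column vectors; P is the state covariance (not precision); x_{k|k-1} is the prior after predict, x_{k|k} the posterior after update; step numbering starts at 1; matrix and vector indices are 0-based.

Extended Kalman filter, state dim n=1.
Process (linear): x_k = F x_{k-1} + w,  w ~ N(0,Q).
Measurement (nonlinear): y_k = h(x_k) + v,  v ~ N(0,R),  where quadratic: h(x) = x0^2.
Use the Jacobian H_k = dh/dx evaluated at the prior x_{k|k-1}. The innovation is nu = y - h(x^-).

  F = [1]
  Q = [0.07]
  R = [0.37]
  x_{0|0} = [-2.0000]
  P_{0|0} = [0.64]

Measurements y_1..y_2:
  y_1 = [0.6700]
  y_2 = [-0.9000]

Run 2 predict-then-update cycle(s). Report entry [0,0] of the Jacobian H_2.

H_jac[0,0] = -2.3875

step 1: x^-=[-2.0000]  P^-=[0.7100]  H_jac=[-4.0000]  S=[11.7300]  K=[-0.2421]  nu=[-3.3300]  x^+=[-1.1938]  P^+=[0.0224]
step 2: x^-=[-1.1938]  P^-=[0.0924]  H_jac=[-2.3875]  S=[0.8967]  K=[-0.2460]  nu=[-2.3251]  x^+=[-0.6218]  P^+=[0.0381]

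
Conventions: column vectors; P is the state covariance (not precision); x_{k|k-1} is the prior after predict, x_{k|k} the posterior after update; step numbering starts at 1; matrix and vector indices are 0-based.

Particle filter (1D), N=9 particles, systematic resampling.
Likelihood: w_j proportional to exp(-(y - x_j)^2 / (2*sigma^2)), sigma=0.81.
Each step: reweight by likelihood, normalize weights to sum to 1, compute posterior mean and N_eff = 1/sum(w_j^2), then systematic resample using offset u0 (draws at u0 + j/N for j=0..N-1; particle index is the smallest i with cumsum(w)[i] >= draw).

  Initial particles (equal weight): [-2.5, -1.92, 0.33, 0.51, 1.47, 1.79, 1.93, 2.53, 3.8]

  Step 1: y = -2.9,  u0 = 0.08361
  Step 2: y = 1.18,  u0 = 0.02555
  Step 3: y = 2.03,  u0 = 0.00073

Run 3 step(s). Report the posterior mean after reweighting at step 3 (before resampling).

step 1: w=[0.6477, 0.3519, 0.0003, 0.0001, 0.0000, 0.0000, 0.0000, 0.0000, 0.0000]  mean=-2.2948  Neff=1.8403  idx=[0, 0, 0, 0, 0, 0, 1, 1, 1]
step 2: w=[0.0151, 0.0151, 0.0151, 0.0151, 0.0151, 0.0151, 0.3031, 0.3031, 0.3031]  mean=-1.9727  Neff=3.6113  idx=[1, 6, 6, 6, 7, 7, 7, 8, 8]
step 3: w=[0.0029, 0.1246, 0.1246, 0.1246, 0.1246, 0.1246, 0.1246, 0.1246, 0.1246]  mean=-1.9217  Neff=8.0466  idx=[0, 1, 2, 3, 4, 5, 6, 7, 8]

post_mean = -1.9217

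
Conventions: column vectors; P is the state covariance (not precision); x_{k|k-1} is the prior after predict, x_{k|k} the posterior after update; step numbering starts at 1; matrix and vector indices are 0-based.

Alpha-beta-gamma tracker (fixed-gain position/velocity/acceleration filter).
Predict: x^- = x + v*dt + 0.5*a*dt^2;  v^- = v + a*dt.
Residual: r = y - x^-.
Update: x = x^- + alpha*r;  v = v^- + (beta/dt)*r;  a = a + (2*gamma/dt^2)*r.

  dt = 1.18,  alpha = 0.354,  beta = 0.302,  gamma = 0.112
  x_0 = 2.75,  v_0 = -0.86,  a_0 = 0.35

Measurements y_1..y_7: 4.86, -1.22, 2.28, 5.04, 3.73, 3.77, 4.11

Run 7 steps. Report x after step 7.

x_post = 5.6387

step 1: x_pred=1.9789  r=2.8811  x^+=2.9988  v^+=0.2904  a^+=0.8135
step 2: x_pred=3.9078  r=-5.1278  x^+=2.0926  v^+=-0.0621  a^+=-0.0114
step 3: x_pred=2.0114  r=0.2686  x^+=2.1065  v^+=-0.0068  a^+=0.0318
step 4: x_pred=2.1206  r=2.9194  x^+=3.1540  v^+=0.7779  a^+=0.5014
step 5: x_pred=4.4211  r=-0.6911  x^+=4.1764  v^+=1.1927  a^+=0.3903
step 6: x_pred=5.8556  r=-2.0856  x^+=5.1173  v^+=1.1195  a^+=0.0548
step 7: x_pred=6.4764  r=-2.3664  x^+=5.6387  v^+=0.5785  a^+=-0.3259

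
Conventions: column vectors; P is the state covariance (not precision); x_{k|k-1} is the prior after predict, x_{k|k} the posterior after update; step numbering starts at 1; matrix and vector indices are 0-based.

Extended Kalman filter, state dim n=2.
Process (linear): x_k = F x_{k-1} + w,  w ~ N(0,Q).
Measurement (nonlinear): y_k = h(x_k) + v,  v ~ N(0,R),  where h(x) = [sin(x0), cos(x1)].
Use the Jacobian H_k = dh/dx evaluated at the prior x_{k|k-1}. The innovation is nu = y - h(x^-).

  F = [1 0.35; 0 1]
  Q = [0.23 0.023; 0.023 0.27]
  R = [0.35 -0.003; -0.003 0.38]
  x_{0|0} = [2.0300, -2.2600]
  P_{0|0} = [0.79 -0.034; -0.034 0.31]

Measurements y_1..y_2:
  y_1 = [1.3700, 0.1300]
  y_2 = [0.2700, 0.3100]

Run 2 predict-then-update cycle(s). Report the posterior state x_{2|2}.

step 1: x^-=[1.2390, -2.2600]  P^-=[1.0342 0.0975; 0.0975 0.5800]  H_jac=[0.3257 0.0000; 0.0000 0.7718]  S=[0.4597 0.0215; 0.0215 0.7254]  K=[0.7289 0.0821; 0.0403 0.6158]  nu=[0.4245, 0.7659]  x^+=[1.6113, -1.7712]  P^+=[0.7824 0.0376; 0.0376 0.3031]
step 2: x^-=[0.9914, -1.7712]  P^-=[1.0759 0.1667; 0.1667 0.5731]  H_jac=[0.5475 0.0000; 0.0000 0.9800]  S=[0.6725 0.0864; 0.0864 0.9304]  K=[0.8637 0.0953; 0.0588 0.5982]  nu=[-0.5668, 0.5091]  x^+=[0.5504, -1.5000]  P^+=[0.5516 0.0343; 0.0343 0.2318]

x_post = [0.5504, -1.5000]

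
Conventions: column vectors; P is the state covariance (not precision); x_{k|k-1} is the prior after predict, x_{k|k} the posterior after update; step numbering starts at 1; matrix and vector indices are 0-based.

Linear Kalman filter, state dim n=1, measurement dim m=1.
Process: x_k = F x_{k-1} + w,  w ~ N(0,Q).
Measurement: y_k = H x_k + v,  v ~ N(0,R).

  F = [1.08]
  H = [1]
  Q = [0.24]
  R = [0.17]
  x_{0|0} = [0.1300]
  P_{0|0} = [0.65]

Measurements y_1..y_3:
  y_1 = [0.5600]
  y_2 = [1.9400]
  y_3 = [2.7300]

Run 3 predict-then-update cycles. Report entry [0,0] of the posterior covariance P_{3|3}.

step 1: x^-=[0.1404]  P^-=[0.9982]  S=[1.1682]  K=[0.8545]  nu=[0.4196]  x^+=[0.4989]  P^+=[0.1453]
step 2: x^-=[0.5389]  P^-=[0.4094]  S=[0.5794]  K=[0.7066]  nu=[1.4011]  x^+=[1.5289]  P^+=[0.1201]
step 3: x^-=[1.6512]  P^-=[0.3801]  S=[0.5501]  K=[0.6910]  nu=[1.0788]  x^+=[2.3966]  P^+=[0.1175]

P_post[0,0] = 0.1175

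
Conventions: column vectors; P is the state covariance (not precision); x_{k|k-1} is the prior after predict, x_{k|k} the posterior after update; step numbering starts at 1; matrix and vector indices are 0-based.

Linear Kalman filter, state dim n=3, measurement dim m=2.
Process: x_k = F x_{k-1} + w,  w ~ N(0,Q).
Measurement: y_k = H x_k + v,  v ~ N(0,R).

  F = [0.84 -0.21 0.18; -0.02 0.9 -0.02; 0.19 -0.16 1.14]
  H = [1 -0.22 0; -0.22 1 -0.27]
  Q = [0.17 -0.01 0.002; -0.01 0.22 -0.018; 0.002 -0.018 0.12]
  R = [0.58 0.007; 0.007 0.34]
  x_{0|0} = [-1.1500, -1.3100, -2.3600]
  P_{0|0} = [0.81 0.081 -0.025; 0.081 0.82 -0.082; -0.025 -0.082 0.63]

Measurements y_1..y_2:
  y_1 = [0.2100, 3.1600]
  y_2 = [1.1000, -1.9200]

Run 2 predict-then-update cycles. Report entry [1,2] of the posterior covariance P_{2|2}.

P_post[1,2] = 0.2026

step 1: x^-=[-1.1157, -1.1088, -2.6993]  P^-=[0.7682 -0.1324 0.2712; -0.1324 0.8848 -0.2231; 0.2712 -0.2231 1.0031]  S=[1.4493 -0.5819; -0.5819 1.5461]  K=[0.5335 -0.0415; 0.0322 0.6422; 0.0909 -0.3239]  nu=[1.0818, 3.2945]  x^+=[-0.6753, 1.0418, -3.6679]  P^+=[0.3273 0.0825 0.0773; 0.0825 0.2697 0.1221; 0.0773 0.1221 0.7947]
step 2: x^-=[-1.4463, 1.0245, -4.4764]  P^-=[0.4236 0.0121 0.2559; 0.0121 0.4316 0.0618; 0.2559 0.0618 1.1555]  S=[1.0192 -0.2339; -0.2339 0.8681]  K=[0.3979 -0.0658; 0.0295 0.4829; 0.1671 -0.3081]  nu=[2.7717, -4.4713]  x^+=[-0.0491, -1.0527, -2.6358]  P^+=[0.2462 0.0722 0.1393; 0.0722 0.2350 0.2026; 0.1393 0.2026 1.0205]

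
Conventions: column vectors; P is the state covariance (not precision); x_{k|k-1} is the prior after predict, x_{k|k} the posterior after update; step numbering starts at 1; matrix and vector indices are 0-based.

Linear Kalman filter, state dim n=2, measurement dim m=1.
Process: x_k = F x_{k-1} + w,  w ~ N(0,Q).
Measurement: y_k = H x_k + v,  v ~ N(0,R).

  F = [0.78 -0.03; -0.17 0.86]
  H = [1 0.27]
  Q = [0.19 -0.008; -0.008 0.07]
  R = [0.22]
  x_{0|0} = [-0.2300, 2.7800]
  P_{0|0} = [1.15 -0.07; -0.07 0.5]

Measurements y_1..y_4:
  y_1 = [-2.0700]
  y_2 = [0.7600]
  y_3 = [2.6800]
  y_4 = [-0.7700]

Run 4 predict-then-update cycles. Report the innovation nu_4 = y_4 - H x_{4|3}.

innov = [-1.8282]

step 1: x^-=[-0.2628, 2.4299]  P^-=[0.8934 -0.2207; -0.2207 0.4935]  S=[1.0302]  K=[0.8094; -0.0849]  nu=[-2.4633]  x^+=[-2.2565, 2.6390]  P^+=[0.2185 -0.1499; -0.1499 0.4861]
step 2: x^-=[-1.8392, 2.6532]  P^-=[0.3304 -0.1508; -0.1508 0.4797]  S=[0.5039]  K=[0.5749; -0.0424]  nu=[1.8829]  x^+=[-0.7568, 2.5734]  P^+=[0.1639 -0.1386; -0.1386 0.4788]
step 3: x^-=[-0.6675, 2.3418]  P^-=[0.2966 -0.1357; -0.1357 0.4693]  S=[0.4775]  K=[0.5444; -0.0189]  nu=[2.7153]  x^+=[0.8107, 2.2905]  P^+=[0.1551 -0.1308; -0.1308 0.4692]
step 4: x^-=[0.5636, 1.8320]  P^-=[0.2909 -0.1291; -0.1291 0.4597]  S=[0.4747]  K=[0.5394; -0.0105]  nu=[-1.8282]  x^+=[-0.4225, 1.8511]  P^+=[0.1528 -0.1264; -0.1264 0.4597]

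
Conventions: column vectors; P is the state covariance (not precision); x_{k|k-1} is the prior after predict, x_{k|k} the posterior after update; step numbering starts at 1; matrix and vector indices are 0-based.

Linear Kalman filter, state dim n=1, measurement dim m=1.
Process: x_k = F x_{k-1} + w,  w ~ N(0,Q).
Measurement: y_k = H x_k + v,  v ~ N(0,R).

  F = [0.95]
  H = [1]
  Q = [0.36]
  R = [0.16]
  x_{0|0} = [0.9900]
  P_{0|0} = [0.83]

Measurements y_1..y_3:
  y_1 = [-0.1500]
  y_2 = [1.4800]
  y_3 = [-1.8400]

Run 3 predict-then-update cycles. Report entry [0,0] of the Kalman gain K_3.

step 1: x^-=[0.9405]  P^-=[1.1091]  S=[1.2691]  K=[0.8739]  nu=[-1.0905]  x^+=[-0.0125]  P^+=[0.1398]
step 2: x^-=[-0.0119]  P^-=[0.4862]  S=[0.6462]  K=[0.7524]  nu=[1.4919]  x^+=[1.1106]  P^+=[0.1204]
step 3: x^-=[1.0551]  P^-=[0.4686]  S=[0.6286]  K=[0.7455]  nu=[-2.8951]  x^+=[-1.1032]  P^+=[0.1193]

K[0,0] = 0.7455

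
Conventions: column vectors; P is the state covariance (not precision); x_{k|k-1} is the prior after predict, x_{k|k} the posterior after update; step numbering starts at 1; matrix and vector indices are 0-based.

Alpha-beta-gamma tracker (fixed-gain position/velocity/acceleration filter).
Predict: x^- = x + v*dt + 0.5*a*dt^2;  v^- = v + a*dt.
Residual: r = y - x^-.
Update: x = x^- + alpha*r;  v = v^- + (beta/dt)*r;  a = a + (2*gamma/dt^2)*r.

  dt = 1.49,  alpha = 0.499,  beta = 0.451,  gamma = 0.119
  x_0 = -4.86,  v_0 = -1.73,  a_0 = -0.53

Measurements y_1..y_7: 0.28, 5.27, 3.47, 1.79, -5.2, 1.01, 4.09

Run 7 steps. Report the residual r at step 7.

resid = 13.0092

step 1: x_pred=-8.0260  r=8.3060  x^+=-3.8813  v^+=-0.0056  a^+=0.3604
step 2: x_pred=-3.4896  r=8.7596  x^+=0.8815  v^+=3.1828  a^+=1.2995
step 3: x_pred=7.0663  r=-3.5963  x^+=5.2718  v^+=4.0305  a^+=0.9139
step 4: x_pred=12.2917  r=-10.5017  x^+=7.0514  v^+=2.2135  a^+=-0.2119
step 5: x_pred=10.1143  r=-15.3143  x^+=2.4725  v^+=-2.7376  a^+=-1.8536
step 6: x_pred=-3.6641  r=4.6741  x^+=-1.3317  v^+=-4.0847  a^+=-1.3525
step 7: x_pred=-8.9192  r=13.0092  x^+=-2.4276  v^+=-2.1622  a^+=0.0421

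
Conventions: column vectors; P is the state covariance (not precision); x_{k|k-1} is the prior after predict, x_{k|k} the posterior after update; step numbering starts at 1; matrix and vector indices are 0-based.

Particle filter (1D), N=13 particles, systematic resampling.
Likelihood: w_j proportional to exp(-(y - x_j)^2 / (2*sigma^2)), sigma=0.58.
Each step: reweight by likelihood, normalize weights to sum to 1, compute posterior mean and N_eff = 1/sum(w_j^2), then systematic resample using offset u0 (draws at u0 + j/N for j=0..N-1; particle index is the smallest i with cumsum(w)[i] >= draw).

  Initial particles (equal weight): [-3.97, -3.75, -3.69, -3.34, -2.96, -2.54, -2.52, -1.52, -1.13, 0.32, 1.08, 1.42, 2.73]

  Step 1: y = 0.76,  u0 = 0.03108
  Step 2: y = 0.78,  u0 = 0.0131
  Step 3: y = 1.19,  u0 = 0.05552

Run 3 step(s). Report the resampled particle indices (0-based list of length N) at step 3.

step 1: w=[0.0000, 0.0000, 0.0000, 0.0000, 0.0000, 0.0000, 0.0000, 0.0002, 0.0023, 0.3503, 0.4012, 0.2445, 0.0015]  mean=0.8936  Neff=2.9114  idx=[9, 9, 9, 9, 9, 10, 10, 10, 10, 10, 11, 11, 11]
step 2: w=[0.0756, 0.0756, 0.0756, 0.0756, 0.0756, 0.0906, 0.0906, 0.0906, 0.0906, 0.0906, 0.0563, 0.0563, 0.0563]  mean=0.8501  Neff=12.6363  idx=[0, 1, 2, 3, 4, 5, 6, 6, 7, 8, 9, 10, 11]
step 3: w=[0.0347, 0.0347, 0.0347, 0.0347, 0.0347, 0.1049, 0.1049, 0.1049, 0.1049, 0.1049, 0.1049, 0.0987, 0.0987]  mean=1.0154  Neff=10.9303  idx=[1, 3, 5, 6, 6, 7, 8, 9, 9, 10, 11, 12, 12]

resampled_idx = [1, 3, 5, 6, 6, 7, 8, 9, 9, 10, 11, 12, 12]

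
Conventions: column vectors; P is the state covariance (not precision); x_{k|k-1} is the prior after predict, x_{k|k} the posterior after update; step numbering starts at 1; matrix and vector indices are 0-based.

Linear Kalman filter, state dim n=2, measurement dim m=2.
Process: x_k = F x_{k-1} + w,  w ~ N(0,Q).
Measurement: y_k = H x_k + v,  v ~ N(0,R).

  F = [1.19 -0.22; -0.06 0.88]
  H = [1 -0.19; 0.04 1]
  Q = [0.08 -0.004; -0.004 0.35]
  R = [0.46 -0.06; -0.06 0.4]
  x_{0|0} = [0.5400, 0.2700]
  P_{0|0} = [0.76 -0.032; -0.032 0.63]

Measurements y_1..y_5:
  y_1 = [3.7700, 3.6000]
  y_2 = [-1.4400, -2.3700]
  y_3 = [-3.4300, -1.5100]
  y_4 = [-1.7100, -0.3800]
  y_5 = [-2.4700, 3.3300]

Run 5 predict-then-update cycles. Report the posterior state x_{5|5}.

step 1: x^-=[0.5832, 0.2052]  P^-=[1.2035 -0.2142; -0.2142 0.8440]  S=[1.7753 -0.3848; -0.3848 1.2288]  K=[0.7204 0.0905; -0.0682 0.6585]  nu=[3.2258, 3.3715]  x^+=[3.2121, 2.2052]  P^+=[0.3222 -0.0199; -0.0199 0.2683]
step 2: x^-=[3.3373, 1.7479]  P^-=[0.5597 -0.1001; -0.1001 0.5610]  S=[1.0779 -0.2435; -0.2435 0.9539]  K=[0.5502 0.0590; -0.0635 0.5677]  nu=[-4.4452, -4.2513]  x^+=[0.6408, -0.3836]  P^+=[0.2459 -0.0192; -0.0192 0.2317]
step 3: x^-=[0.8470, -0.3761]  P^-=[0.4495 -0.0868; -0.0868 0.5323]  S=[0.9617 -0.2293; -0.2293 0.9261]  K=[0.4961 0.0485; -0.0630 0.5555]  nu=[-4.3485, -1.1678]  x^+=[-1.3670, -0.7508]  P^+=[0.2216 -0.0192; -0.0192 0.2267]
step 4: x^-=[-1.4615, -0.5787]  P^-=[0.4149 -0.0841; -0.0841 0.5284]  S=[0.9259 -0.2273; -0.2273 0.9223]  K=[0.4762 0.0441; -0.0634 0.5536]  nu=[-0.3585, 0.2572]  x^+=[-1.6208, -0.4136]  P^+=[0.2127 -0.0194; -0.0194 0.2260]
step 5: x^-=[-1.8378, -0.2667]  P^-=[0.4023 -0.0835; -0.0835 0.5279]  S=[0.9131 -0.2271; -0.2271 0.9218]  K=[0.4685 0.0423; -0.0637 0.5533]  nu=[-0.6829, 3.6702]  x^+=[-2.0027, 1.8075]  P^+=[0.2093 -0.0196; -0.0196 0.2259]

x_post = [-2.0027, 1.8075]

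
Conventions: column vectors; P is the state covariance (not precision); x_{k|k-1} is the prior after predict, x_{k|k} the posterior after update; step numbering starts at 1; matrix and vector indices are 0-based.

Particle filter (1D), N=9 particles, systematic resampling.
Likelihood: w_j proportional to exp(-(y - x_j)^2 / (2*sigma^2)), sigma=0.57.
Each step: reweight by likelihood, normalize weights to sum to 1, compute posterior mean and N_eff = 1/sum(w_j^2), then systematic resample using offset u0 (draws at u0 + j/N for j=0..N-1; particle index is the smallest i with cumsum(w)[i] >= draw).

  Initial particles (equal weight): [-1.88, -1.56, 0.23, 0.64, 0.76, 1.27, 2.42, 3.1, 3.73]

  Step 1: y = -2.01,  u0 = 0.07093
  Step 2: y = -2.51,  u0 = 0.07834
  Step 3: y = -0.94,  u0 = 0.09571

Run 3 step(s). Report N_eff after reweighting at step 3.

step 1: w=[0.5708, 0.4290, 0.0003, 0.0000, 0.0000, 0.0000, 0.0000, 0.0000, 0.0000]  mean=-1.7421  Neff=1.9616  idx=[0, 0, 0, 0, 0, 1, 1, 1, 1]
step 2: w=[0.1463, 0.1463, 0.1463, 0.1463, 0.1463, 0.0672, 0.0672, 0.0672, 0.0672]  mean=-1.7940  Neff=7.9994  idx=[0, 1, 2, 2, 3, 4, 5, 6, 8]
step 3: w=[0.0802, 0.0802, 0.0802, 0.0802, 0.0802, 0.0802, 0.1729, 0.1729, 0.1729]  mean=-1.7140  Neff=7.7940  idx=[1, 2, 3, 5, 6, 6, 7, 8, 8]

N_eff = 7.7940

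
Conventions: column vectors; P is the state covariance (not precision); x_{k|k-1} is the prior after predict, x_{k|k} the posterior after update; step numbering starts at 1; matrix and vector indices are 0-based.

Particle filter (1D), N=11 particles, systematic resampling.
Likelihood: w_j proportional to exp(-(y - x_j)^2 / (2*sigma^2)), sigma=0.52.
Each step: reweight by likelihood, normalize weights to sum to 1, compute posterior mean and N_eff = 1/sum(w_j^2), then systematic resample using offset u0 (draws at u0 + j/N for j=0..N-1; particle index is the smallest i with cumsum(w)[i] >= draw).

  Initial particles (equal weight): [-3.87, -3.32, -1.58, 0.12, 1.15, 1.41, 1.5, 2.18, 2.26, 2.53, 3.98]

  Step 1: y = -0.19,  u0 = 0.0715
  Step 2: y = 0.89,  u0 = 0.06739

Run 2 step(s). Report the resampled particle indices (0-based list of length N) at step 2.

resampled_idx = [0, 2, 3, 4, 5, 6, 7, 8, 10, 10, 10]

step 1: w=[0.0000, 0.0000, 0.0307, 0.9146, 0.0395, 0.0096, 0.0056, 0.0000, 0.0000, 0.0000, 0.0000]  mean=0.1287  Neff=1.1917  idx=[3, 3, 3, 3, 3, 3, 3, 3, 3, 3, 4]
step 2: w=[0.0791, 0.0791, 0.0791, 0.0791, 0.0791, 0.0791, 0.0791, 0.0791, 0.0791, 0.0791, 0.2090]  mean=0.3352  Neff=9.4129  idx=[0, 2, 3, 4, 5, 6, 7, 8, 10, 10, 10]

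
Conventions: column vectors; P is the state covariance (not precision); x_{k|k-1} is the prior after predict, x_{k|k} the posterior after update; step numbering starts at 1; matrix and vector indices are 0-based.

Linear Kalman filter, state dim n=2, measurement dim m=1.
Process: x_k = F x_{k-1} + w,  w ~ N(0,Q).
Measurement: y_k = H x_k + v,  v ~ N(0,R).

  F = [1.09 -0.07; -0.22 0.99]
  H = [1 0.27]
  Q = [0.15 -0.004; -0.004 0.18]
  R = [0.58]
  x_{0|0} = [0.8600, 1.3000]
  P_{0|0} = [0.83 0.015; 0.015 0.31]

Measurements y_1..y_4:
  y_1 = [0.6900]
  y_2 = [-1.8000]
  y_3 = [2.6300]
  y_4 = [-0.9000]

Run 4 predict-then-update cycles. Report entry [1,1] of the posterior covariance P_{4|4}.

P_post[1,1] = 1.3421

step 1: x^-=[0.8464, 1.0978]  P^-=[1.1354 -0.2081; -0.2081 0.5175]  S=[1.6407]  K=[0.6577; -0.0417]  nu=[-0.4528]  x^+=[0.5486, 1.1167]  P^+=[0.4255 -0.1631; -0.1631 0.5146]
step 2: x^-=[0.5198, 0.9848]  P^-=[0.6830 -0.3202; -0.3202 0.7760]  S=[1.1466]  K=[0.5202; -0.0966]  nu=[-2.5857]  x^+=[-0.8254, 1.2345]  P^+=[0.3727 -0.2626; -0.2626 0.7653]
step 3: x^-=[-0.9861, 1.4037]  P^-=[0.6366 -0.4339; -0.4339 1.0626]  S=[1.0598]  K=[0.4901; -0.1387]  nu=[3.2371]  x^+=[0.6006, 0.9548]  P^+=[0.3820 -0.3618; -0.3618 1.0422]
step 4: x^-=[0.5878, 0.8131]  P^-=[0.6642 -0.5638; -0.5638 1.3775]  S=[1.0401]  K=[0.4922; -0.1845]  nu=[-1.7073]  x^+=[-0.2525, 1.1281]  P^+=[0.4122 -0.4694; -0.4694 1.3421]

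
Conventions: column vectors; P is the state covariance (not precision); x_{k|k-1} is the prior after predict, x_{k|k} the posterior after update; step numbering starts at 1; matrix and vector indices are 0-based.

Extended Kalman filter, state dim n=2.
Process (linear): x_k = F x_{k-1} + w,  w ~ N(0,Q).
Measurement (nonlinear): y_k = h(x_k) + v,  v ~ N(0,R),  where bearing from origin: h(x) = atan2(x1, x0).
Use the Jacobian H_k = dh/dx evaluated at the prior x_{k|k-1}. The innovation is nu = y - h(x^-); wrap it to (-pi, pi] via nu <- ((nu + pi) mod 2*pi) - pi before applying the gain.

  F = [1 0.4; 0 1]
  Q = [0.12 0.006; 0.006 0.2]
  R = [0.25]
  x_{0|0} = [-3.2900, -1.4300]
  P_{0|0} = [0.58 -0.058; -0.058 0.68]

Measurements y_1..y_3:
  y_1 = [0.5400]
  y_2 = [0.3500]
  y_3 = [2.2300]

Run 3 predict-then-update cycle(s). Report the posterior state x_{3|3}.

x_post = [-1.5877, 2.4736]

step 1: x^-=[-3.8620, -1.4300]  P^-=[0.7624 0.2200; 0.2200 0.8800]  H_jac=[0.0843 -0.2277]  S=[0.2926]  K=[0.0485; -0.6214]  nu=[-2.9562]  x^+=[-4.0053, 0.4071]  P^+=[0.7617 0.2288; 0.2288 0.7670]
step 2: x^-=[-3.8425, 0.4071]  P^-=[1.1875 0.5416; 0.5416 0.9670]  H_jac=[-0.0273 -0.2574]  S=[0.3225]  K=[-0.5326; -0.8174]  nu=[-2.6860]  x^+=[-2.4120, 2.6027]  P^+=[1.0960 0.4012; 0.4012 0.7515]
step 3: x^-=[-1.3709, 2.6027]  P^-=[1.6572 0.7078; 0.7078 0.9515]  H_jac=[-0.3008 -0.1584]  S=[0.4913]  K=[-1.2429; -0.7402]  nu=[0.1744]  x^+=[-1.5877, 2.4736]  P^+=[0.8983 0.2559; 0.2559 0.6823]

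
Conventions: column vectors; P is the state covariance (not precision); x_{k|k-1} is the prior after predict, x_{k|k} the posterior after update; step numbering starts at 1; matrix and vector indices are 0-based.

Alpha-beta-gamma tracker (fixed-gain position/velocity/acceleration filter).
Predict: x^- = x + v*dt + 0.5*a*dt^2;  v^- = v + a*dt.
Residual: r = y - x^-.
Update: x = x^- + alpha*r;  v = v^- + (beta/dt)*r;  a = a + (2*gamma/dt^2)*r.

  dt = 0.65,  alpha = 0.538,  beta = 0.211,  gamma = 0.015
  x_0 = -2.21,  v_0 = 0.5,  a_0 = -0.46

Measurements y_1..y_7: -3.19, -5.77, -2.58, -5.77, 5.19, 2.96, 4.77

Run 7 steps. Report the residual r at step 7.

step 1: x_pred=-1.9822  r=-1.2078  x^+=-2.6320  v^+=-0.1911  a^+=-0.5458
step 2: x_pred=-2.8715  r=-2.8985  x^+=-4.4309  v^+=-1.4867  a^+=-0.7516
step 3: x_pred=-5.5560  r=2.9760  x^+=-3.9549  v^+=-1.0092  a^+=-0.5403
step 4: x_pred=-4.7250  r=-1.0450  x^+=-5.2872  v^+=-1.6996  a^+=-0.6145
step 5: x_pred=-6.5217  r=11.7117  x^+=-0.2208  v^+=1.7028  a^+=0.2171
step 6: x_pred=0.9319  r=2.0281  x^+=2.0230  v^+=2.5023  a^+=0.3612
step 7: x_pred=3.7258  r=1.0442  x^+=4.2876  v^+=3.0760  a^+=0.4353

resid = 1.0442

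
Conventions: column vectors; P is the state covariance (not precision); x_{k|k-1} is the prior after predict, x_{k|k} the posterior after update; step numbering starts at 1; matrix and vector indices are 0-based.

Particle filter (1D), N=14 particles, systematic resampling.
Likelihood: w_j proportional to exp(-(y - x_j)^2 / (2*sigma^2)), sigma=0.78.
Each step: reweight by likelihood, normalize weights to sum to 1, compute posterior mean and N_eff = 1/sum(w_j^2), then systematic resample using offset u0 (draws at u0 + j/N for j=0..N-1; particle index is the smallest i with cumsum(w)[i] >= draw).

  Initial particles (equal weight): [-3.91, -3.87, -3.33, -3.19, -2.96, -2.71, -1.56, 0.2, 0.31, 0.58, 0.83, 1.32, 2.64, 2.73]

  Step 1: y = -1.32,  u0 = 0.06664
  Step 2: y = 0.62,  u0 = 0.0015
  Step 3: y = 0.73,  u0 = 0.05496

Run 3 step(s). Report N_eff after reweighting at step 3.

step 1: w=[0.0024, 0.0028, 0.0212, 0.0331, 0.0642, 0.1196, 0.5582, 0.0876, 0.0659, 0.0301, 0.0131, 0.0019, 0.0000, 0.0000]  mean=-1.5119  Neff=2.9016  idx=[4, 5, 5, 6, 6, 6, 6, 6, 6, 6, 6, 7, 8, 10]
step 2: w=[0.0000, 0.0000, 0.0000, 0.0069, 0.0069, 0.0069, 0.0069, 0.0069, 0.0069, 0.0069, 0.0069, 0.2968, 0.3170, 0.3309]  mean=0.3458  Neff=3.3508  idx=[3, 11, 11, 11, 11, 12, 12, 12, 12, 12, 13, 13, 13, 13]
step 3: w=[0.0012, 0.0691, 0.0691, 0.0691, 0.0691, 0.0753, 0.0753, 0.0753, 0.0753, 0.0753, 0.0864, 0.0864, 0.0864, 0.0864]  mean=0.4571  Neff=12.9271  idx=[1, 2, 3, 4, 5, 6, 7, 8, 9, 10, 11, 12, 12, 13]

N_eff = 12.9271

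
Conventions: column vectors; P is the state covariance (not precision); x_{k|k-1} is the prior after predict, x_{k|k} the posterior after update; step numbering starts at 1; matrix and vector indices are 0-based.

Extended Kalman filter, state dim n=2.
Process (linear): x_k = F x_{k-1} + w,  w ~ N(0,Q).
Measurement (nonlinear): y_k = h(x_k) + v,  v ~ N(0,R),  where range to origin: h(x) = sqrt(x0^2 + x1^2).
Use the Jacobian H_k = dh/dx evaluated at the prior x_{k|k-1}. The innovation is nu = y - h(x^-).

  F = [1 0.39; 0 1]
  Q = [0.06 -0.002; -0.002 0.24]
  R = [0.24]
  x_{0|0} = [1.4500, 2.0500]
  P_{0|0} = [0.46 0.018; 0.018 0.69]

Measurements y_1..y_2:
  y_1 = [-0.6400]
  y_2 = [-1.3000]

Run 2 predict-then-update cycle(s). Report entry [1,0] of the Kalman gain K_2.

K[1,0] = -0.6769

step 1: x^-=[2.2495, 2.0500]  P^-=[0.6390 0.2851; 0.2851 0.9300]  H_jac=[0.7391 0.6736]  S=[1.2949]  K=[0.5130; 0.6465]  nu=[-3.6835]  x^+=[0.3597, -0.3314]  P^+=[0.2982 -0.1444; -0.1444 0.3888]
step 2: x^-=[0.2305, -0.3314]  P^-=[0.3047 0.0052; 0.0052 0.6288]  H_jac=[0.5711 -0.8209]  S=[0.7582]  K=[0.2238; -0.6769]  nu=[-1.7037]  x^+=[-0.1508, 0.8218]  P^+=[0.2667 0.1201; 0.1201 0.2814]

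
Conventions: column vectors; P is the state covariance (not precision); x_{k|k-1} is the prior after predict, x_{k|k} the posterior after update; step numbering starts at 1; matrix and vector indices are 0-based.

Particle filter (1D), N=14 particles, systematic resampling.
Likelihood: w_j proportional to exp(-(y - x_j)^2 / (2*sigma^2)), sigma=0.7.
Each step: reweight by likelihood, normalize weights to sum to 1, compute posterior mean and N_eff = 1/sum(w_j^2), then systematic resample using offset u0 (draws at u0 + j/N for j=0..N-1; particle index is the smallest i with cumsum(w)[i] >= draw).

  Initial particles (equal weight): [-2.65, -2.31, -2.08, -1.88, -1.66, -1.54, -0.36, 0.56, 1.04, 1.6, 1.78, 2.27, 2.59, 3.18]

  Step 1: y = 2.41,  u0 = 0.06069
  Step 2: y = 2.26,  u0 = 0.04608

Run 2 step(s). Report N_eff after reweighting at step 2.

step 1: w=[0.0000, 0.0000, 0.0000, 0.0000, 0.0000, 0.0000, 0.0001, 0.0079, 0.0383, 0.1330, 0.1732, 0.2545, 0.2512, 0.1418]  mean=2.2447  Neff=5.0704  idx=[9, 9, 10, 10, 10, 11, 11, 11, 12, 12, 12, 12, 13, 13]
step 2: w=[0.0579, 0.0579, 0.0714, 0.0714, 0.0714, 0.0903, 0.0903, 0.0903, 0.0808, 0.0808, 0.0808, 0.0808, 0.0381, 0.0381]  mean=2.2602  Neff=13.2560  idx=[0, 2, 3, 4, 5, 5, 6, 7, 8, 9, 9, 10, 11, 13]

N_eff = 13.2560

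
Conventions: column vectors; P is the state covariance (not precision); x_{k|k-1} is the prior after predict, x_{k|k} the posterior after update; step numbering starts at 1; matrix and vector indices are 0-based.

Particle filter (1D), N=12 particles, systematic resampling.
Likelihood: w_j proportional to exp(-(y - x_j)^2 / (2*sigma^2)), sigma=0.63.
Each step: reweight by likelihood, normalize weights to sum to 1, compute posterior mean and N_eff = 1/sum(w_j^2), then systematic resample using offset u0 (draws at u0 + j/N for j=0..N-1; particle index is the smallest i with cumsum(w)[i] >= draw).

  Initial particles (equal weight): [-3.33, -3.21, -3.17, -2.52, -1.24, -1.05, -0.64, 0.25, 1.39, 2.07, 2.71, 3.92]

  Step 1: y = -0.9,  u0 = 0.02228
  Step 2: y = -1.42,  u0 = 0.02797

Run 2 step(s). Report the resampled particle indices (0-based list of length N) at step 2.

resampled_idx = [0, 1, 1, 2, 3, 3, 4, 5, 6, 7, 8, 10]

step 1: w=[0.0002, 0.0004, 0.0005, 0.0123, 0.2896, 0.3256, 0.3076, 0.0633, 0.0005, 0.0000, 0.0000, 0.0000]  mean=-0.9159  Neff=3.4639  idx=[4, 4, 4, 4, 5, 5, 5, 5, 6, 6, 6, 7]
step 2: w=[0.1112, 0.1112, 0.1112, 0.1112, 0.0975, 0.0975, 0.0975, 0.0975, 0.0538, 0.0538, 0.0538, 0.0035]  mean=-1.0638  Neff=10.3904  idx=[0, 1, 1, 2, 3, 3, 4, 5, 6, 7, 8, 10]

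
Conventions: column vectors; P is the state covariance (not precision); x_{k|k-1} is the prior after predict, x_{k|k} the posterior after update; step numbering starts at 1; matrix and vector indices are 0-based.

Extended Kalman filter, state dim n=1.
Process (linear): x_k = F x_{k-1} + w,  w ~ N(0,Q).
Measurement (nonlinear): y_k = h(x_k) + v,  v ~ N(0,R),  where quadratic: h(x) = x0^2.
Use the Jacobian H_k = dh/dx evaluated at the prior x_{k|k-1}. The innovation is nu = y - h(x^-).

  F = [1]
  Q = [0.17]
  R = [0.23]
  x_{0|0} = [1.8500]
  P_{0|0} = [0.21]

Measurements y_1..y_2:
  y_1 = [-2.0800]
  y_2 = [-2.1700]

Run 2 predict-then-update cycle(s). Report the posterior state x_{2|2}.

x_post = [-0.5952]

step 1: x^-=[1.8500]  P^-=[0.3800]  H_jac=[3.7000]  S=[5.4322]  K=[0.2588]  nu=[-5.5025]  x^+=[0.4258]  P^+=[0.0161]
step 2: x^-=[0.4258]  P^-=[0.1861]  H_jac=[0.8516]  S=[0.3650]  K=[0.4342]  nu=[-2.3513]  x^+=[-0.5952]  P^+=[0.1173]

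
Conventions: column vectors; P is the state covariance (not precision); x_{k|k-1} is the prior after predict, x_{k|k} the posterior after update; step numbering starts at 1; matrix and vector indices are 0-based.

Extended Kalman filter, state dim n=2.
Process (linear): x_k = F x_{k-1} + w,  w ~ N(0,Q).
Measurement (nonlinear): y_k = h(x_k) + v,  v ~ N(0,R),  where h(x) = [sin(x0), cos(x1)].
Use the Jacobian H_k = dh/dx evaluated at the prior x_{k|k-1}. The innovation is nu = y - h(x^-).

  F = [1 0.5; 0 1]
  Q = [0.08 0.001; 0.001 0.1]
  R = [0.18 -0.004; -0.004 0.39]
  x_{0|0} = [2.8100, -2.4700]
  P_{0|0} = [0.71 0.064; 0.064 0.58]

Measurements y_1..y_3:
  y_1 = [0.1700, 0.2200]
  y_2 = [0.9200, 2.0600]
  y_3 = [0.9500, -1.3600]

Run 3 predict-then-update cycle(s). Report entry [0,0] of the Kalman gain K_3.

K[0,0] = 0.8313

step 1: x^-=[1.5750, -2.4700]  P^-=[0.9990 0.3550; 0.3550 0.6800]  H_jac=[-0.0042 0.0000; 0.0000 0.6222]  S=[0.1800 -0.0049; -0.0049 0.6533]  K=[-0.0141 0.3380; 0.0094 0.6478]  nu=[-0.8300, 1.0028]  x^+=[1.9257, -1.8282]  P^+=[0.9243 0.2120; 0.2120 0.4059]
step 2: x^-=[1.0115, -1.8282]  P^-=[1.3177 0.4159; 0.4159 0.5059]  H_jac=[0.5306 0.0000; 0.0000 0.9670]  S=[0.5509 0.2094; 0.2094 0.8631]  K=[1.2028 0.1742; 0.2039 0.5174]  nu=[0.0724, 2.3146]  x^+=[1.5018, -0.6160]  P^+=[0.4068 0.0653; 0.0653 0.2078]
step 3: x^-=[1.1938, -0.6160]  P^-=[0.6040 0.1702; 0.1702 0.3078]  H_jac=[0.3682 0.0000; 0.0000 0.5778]  S=[0.2619 0.0322; 0.0322 0.4927]  K=[0.8313 0.1452; 0.1965 0.3481]  nu=[0.0202, -2.1762]  x^+=[0.8946, -1.3695]  P^+=[0.4049 0.0923; 0.0923 0.2336]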